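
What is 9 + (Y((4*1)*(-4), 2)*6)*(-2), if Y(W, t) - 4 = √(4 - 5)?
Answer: -39 - 12*I ≈ -39.0 - 12.0*I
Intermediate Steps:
Y(W, t) = 4 + I (Y(W, t) = 4 + √(4 - 5) = 4 + √(-1) = 4 + I)
9 + (Y((4*1)*(-4), 2)*6)*(-2) = 9 + ((4 + I)*6)*(-2) = 9 + (24 + 6*I)*(-2) = 9 + (-48 - 12*I) = -39 - 12*I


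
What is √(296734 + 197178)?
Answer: 2*√123478 ≈ 702.79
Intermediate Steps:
√(296734 + 197178) = √493912 = 2*√123478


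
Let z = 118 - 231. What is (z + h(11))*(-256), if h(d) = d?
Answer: 26112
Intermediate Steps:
z = -113
(z + h(11))*(-256) = (-113 + 11)*(-256) = -102*(-256) = 26112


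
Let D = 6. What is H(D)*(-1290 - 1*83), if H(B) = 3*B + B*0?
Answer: -24714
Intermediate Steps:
H(B) = 3*B (H(B) = 3*B + 0 = 3*B)
H(D)*(-1290 - 1*83) = (3*6)*(-1290 - 1*83) = 18*(-1290 - 83) = 18*(-1373) = -24714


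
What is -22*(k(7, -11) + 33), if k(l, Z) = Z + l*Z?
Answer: 1210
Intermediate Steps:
k(l, Z) = Z + Z*l
-22*(k(7, -11) + 33) = -22*(-11*(1 + 7) + 33) = -22*(-11*8 + 33) = -22*(-88 + 33) = -22*(-55) = 1210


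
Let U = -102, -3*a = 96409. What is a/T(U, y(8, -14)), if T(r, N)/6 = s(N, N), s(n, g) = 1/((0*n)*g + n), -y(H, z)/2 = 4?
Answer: 385636/9 ≈ 42848.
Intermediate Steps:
a = -96409/3 (a = -1/3*96409 = -96409/3 ≈ -32136.)
y(H, z) = -8 (y(H, z) = -2*4 = -8)
s(n, g) = 1/n (s(n, g) = 1/(0*g + n) = 1/(0 + n) = 1/n)
T(r, N) = 6/N
a/T(U, y(8, -14)) = -96409/(3*(6/(-8))) = -96409/(3*(6*(-1/8))) = -96409/(3*(-3/4)) = -96409/3*(-4/3) = 385636/9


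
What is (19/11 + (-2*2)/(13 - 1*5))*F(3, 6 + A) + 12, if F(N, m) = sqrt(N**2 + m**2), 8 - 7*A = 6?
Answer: 12 + 27*sqrt(2377)/154 ≈ 20.548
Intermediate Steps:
A = 2/7 (A = 8/7 - 1/7*6 = 8/7 - 6/7 = 2/7 ≈ 0.28571)
(19/11 + (-2*2)/(13 - 1*5))*F(3, 6 + A) + 12 = (19/11 + (-2*2)/(13 - 1*5))*sqrt(3**2 + (6 + 2/7)**2) + 12 = (19*(1/11) - 4/(13 - 5))*sqrt(9 + (44/7)**2) + 12 = (19/11 - 4/8)*sqrt(9 + 1936/49) + 12 = (19/11 - 4*1/8)*sqrt(2377/49) + 12 = (19/11 - 1/2)*(sqrt(2377)/7) + 12 = 27*(sqrt(2377)/7)/22 + 12 = 27*sqrt(2377)/154 + 12 = 12 + 27*sqrt(2377)/154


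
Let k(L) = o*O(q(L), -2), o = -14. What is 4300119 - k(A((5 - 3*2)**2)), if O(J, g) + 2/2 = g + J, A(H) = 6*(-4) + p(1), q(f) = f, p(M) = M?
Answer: 4299755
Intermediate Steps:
A(H) = -23 (A(H) = 6*(-4) + 1 = -24 + 1 = -23)
O(J, g) = -1 + J + g (O(J, g) = -1 + (g + J) = -1 + (J + g) = -1 + J + g)
k(L) = 42 - 14*L (k(L) = -14*(-1 + L - 2) = -14*(-3 + L) = 42 - 14*L)
4300119 - k(A((5 - 3*2)**2)) = 4300119 - (42 - 14*(-23)) = 4300119 - (42 + 322) = 4300119 - 1*364 = 4300119 - 364 = 4299755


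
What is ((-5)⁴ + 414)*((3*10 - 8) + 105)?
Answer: 131953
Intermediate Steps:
((-5)⁴ + 414)*((3*10 - 8) + 105) = (625 + 414)*((30 - 8) + 105) = 1039*(22 + 105) = 1039*127 = 131953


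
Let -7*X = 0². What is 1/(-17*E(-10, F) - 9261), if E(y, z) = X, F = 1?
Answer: -1/9261 ≈ -0.00010798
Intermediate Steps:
X = 0 (X = -⅐*0² = -⅐*0 = 0)
E(y, z) = 0
1/(-17*E(-10, F) - 9261) = 1/(-17*0 - 9261) = 1/(0 - 9261) = 1/(-9261) = -1/9261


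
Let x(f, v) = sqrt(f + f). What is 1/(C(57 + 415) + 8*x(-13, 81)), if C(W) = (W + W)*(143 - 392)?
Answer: -14691/3453207800 - I*sqrt(26)/6906415600 ≈ -4.2543e-6 - 7.383e-10*I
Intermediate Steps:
C(W) = -498*W (C(W) = (2*W)*(-249) = -498*W)
x(f, v) = sqrt(2)*sqrt(f) (x(f, v) = sqrt(2*f) = sqrt(2)*sqrt(f))
1/(C(57 + 415) + 8*x(-13, 81)) = 1/(-498*(57 + 415) + 8*(sqrt(2)*sqrt(-13))) = 1/(-498*472 + 8*(sqrt(2)*(I*sqrt(13)))) = 1/(-235056 + 8*(I*sqrt(26))) = 1/(-235056 + 8*I*sqrt(26))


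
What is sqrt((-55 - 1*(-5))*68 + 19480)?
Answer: 4*sqrt(1005) ≈ 126.81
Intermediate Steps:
sqrt((-55 - 1*(-5))*68 + 19480) = sqrt((-55 + 5)*68 + 19480) = sqrt(-50*68 + 19480) = sqrt(-3400 + 19480) = sqrt(16080) = 4*sqrt(1005)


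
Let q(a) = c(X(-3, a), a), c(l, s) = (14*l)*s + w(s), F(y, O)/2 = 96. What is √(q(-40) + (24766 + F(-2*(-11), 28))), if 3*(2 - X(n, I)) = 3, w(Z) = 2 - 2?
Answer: √24398 ≈ 156.20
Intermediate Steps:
F(y, O) = 192 (F(y, O) = 2*96 = 192)
w(Z) = 0
X(n, I) = 1 (X(n, I) = 2 - ⅓*3 = 2 - 1 = 1)
c(l, s) = 14*l*s (c(l, s) = (14*l)*s + 0 = 14*l*s + 0 = 14*l*s)
q(a) = 14*a (q(a) = 14*1*a = 14*a)
√(q(-40) + (24766 + F(-2*(-11), 28))) = √(14*(-40) + (24766 + 192)) = √(-560 + 24958) = √24398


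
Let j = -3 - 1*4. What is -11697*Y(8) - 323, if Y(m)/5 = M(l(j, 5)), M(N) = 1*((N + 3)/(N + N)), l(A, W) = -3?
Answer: -323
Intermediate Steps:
j = -7 (j = -3 - 4 = -7)
M(N) = (3 + N)/(2*N) (M(N) = 1*((3 + N)/((2*N))) = 1*((3 + N)*(1/(2*N))) = 1*((3 + N)/(2*N)) = (3 + N)/(2*N))
Y(m) = 0 (Y(m) = 5*((1/2)*(3 - 3)/(-3)) = 5*((1/2)*(-1/3)*0) = 5*0 = 0)
-11697*Y(8) - 323 = -11697*0 - 323 = -557*0 - 323 = 0 - 323 = -323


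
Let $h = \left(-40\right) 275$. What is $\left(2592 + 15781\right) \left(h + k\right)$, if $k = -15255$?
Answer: $-482383115$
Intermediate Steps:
$h = -11000$
$\left(2592 + 15781\right) \left(h + k\right) = \left(2592 + 15781\right) \left(-11000 - 15255\right) = 18373 \left(-26255\right) = -482383115$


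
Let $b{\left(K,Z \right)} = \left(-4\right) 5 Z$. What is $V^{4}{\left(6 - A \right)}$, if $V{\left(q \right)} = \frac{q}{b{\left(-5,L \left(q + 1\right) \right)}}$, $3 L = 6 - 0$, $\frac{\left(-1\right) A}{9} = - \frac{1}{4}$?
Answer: $\frac{81}{533794816} \approx 1.5174 \cdot 10^{-7}$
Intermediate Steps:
$A = \frac{9}{4}$ ($A = - 9 \left(- \frac{1}{4}\right) = - 9 \left(\left(-1\right) \frac{1}{4}\right) = \left(-9\right) \left(- \frac{1}{4}\right) = \frac{9}{4} \approx 2.25$)
$L = 2$ ($L = \frac{6 - 0}{3} = \frac{6 + 0}{3} = \frac{1}{3} \cdot 6 = 2$)
$b{\left(K,Z \right)} = - 20 Z$
$V{\left(q \right)} = \frac{q}{-40 - 40 q}$ ($V{\left(q \right)} = \frac{q}{\left(-20\right) 2 \left(q + 1\right)} = \frac{q}{\left(-20\right) 2 \left(1 + q\right)} = \frac{q}{\left(-20\right) \left(2 + 2 q\right)} = \frac{q}{-40 - 40 q}$)
$V^{4}{\left(6 - A \right)} = \left(\frac{6 - \frac{9}{4}}{40 \left(-1 - \left(6 - \frac{9}{4}\right)\right)}\right)^{4} = \left(\frac{1}{40} \cdot \frac{15}{4} \frac{1}{-1 - \frac{15}{4}}\right)^{4} = \left(\frac{1}{40} \cdot \frac{15}{4} \frac{1}{- \frac{19}{4}}\right)^{4} = \left(\frac{1}{40} \cdot \frac{15}{4} \left(- \frac{4}{19}\right)\right)^{4} = \left(- \frac{3}{152}\right)^{4} = \frac{81}{533794816}$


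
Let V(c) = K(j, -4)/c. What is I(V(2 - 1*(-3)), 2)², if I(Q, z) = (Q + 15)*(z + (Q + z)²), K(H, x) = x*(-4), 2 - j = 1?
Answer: 4364716356/15625 ≈ 2.7934e+5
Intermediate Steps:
j = 1 (j = 2 - 1*1 = 2 - 1 = 1)
K(H, x) = -4*x
V(c) = 16/c (V(c) = (-4*(-4))/c = 16/c)
I(Q, z) = (15 + Q)*(z + (Q + z)²)
I(V(2 - 1*(-3)), 2)² = (15*2 + 15*(16/(2 - 1*(-3)) + 2)² + (16/(2 - 1*(-3)))*2 + (16/(2 - 1*(-3)))*(16/(2 - 1*(-3)) + 2)²)² = (30 + 15*(16/(2 + 3) + 2)² + (16/(2 + 3))*2 + (16/(2 + 3))*(16/(2 + 3) + 2)²)² = (30 + 15*(16/5 + 2)² + (16/5)*2 + (16/5)*(16/5 + 2)²)² = (30 + 15*(16*(⅕) + 2)² + (16*(⅕))*2 + (16*(⅕))*(16*(⅕) + 2)²)² = (30 + 15*(16/5 + 2)² + (16/5)*2 + 16*(16/5 + 2)²/5)² = (30 + 15*(26/5)² + 32/5 + 16*(26/5)²/5)² = (30 + 15*(676/25) + 32/5 + (16/5)*(676/25))² = (30 + 2028/5 + 32/5 + 10816/125)² = (66066/125)² = 4364716356/15625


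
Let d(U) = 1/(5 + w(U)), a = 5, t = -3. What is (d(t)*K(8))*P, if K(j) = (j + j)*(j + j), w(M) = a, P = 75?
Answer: 1920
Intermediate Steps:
w(M) = 5
K(j) = 4*j² (K(j) = (2*j)*(2*j) = 4*j²)
d(U) = ⅒ (d(U) = 1/(5 + 5) = 1/10 = ⅒)
(d(t)*K(8))*P = ((4*8²)/10)*75 = ((4*64)/10)*75 = ((⅒)*256)*75 = (128/5)*75 = 1920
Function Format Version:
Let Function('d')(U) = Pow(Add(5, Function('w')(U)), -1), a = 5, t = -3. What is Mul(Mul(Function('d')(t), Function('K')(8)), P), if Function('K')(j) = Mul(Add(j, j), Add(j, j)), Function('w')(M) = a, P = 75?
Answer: 1920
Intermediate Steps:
Function('w')(M) = 5
Function('K')(j) = Mul(4, Pow(j, 2)) (Function('K')(j) = Mul(Mul(2, j), Mul(2, j)) = Mul(4, Pow(j, 2)))
Function('d')(U) = Rational(1, 10) (Function('d')(U) = Pow(Add(5, 5), -1) = Pow(10, -1) = Rational(1, 10))
Mul(Mul(Function('d')(t), Function('K')(8)), P) = Mul(Mul(Rational(1, 10), Mul(4, Pow(8, 2))), 75) = Mul(Mul(Rational(1, 10), Mul(4, 64)), 75) = Mul(Mul(Rational(1, 10), 256), 75) = Mul(Rational(128, 5), 75) = 1920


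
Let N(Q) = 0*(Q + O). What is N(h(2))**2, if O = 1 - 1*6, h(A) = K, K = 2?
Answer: 0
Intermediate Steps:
h(A) = 2
O = -5 (O = 1 - 6 = -5)
N(Q) = 0 (N(Q) = 0*(Q - 5) = 0*(-5 + Q) = 0)
N(h(2))**2 = 0**2 = 0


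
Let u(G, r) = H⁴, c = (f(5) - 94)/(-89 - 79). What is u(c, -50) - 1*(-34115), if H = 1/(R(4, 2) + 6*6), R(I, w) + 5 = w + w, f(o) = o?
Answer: 51193821876/1500625 ≈ 34115.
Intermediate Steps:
c = 89/168 (c = (5 - 94)/(-89 - 79) = -89/(-168) = -89*(-1/168) = 89/168 ≈ 0.52976)
R(I, w) = -5 + 2*w (R(I, w) = -5 + (w + w) = -5 + 2*w)
H = 1/35 (H = 1/((-5 + 2*2) + 6*6) = 1/((-5 + 4) + 36) = 1/(-1 + 36) = 1/35 ≈ 0.028571)
u(G, r) = 1/1500625 (u(G, r) = (1/35)⁴ = 1/1500625)
u(c, -50) - 1*(-34115) = 1/1500625 - 1*(-34115) = 1/1500625 + 34115 = 51193821876/1500625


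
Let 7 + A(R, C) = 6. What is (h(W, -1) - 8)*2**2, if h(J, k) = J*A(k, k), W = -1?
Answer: -28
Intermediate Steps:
A(R, C) = -1 (A(R, C) = -7 + 6 = -1)
h(J, k) = -J (h(J, k) = J*(-1) = -J)
(h(W, -1) - 8)*2**2 = (-1*(-1) - 8)*2**2 = (1 - 8)*4 = -7*4 = -28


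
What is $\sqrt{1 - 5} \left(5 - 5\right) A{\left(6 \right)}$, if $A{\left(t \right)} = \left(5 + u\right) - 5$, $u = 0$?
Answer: $0$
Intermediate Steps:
$A{\left(t \right)} = 0$ ($A{\left(t \right)} = \left(5 + 0\right) - 5 = 5 - 5 = 0$)
$\sqrt{1 - 5} \left(5 - 5\right) A{\left(6 \right)} = \sqrt{1 - 5} \left(5 - 5\right) 0 = \sqrt{-4} \cdot 0 \cdot 0 = 2 i 0 \cdot 0 = 0 \cdot 0 = 0$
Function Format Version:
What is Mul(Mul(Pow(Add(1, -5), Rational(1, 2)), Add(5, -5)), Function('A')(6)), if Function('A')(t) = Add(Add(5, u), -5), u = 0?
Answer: 0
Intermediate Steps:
Function('A')(t) = 0 (Function('A')(t) = Add(Add(5, 0), -5) = Add(5, -5) = 0)
Mul(Mul(Pow(Add(1, -5), Rational(1, 2)), Add(5, -5)), Function('A')(6)) = Mul(Mul(Pow(Add(1, -5), Rational(1, 2)), Add(5, -5)), 0) = Mul(Mul(Pow(-4, Rational(1, 2)), 0), 0) = Mul(Mul(Mul(2, I), 0), 0) = Mul(0, 0) = 0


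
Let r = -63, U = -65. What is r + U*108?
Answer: -7083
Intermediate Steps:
r + U*108 = -63 - 65*108 = -63 - 7020 = -7083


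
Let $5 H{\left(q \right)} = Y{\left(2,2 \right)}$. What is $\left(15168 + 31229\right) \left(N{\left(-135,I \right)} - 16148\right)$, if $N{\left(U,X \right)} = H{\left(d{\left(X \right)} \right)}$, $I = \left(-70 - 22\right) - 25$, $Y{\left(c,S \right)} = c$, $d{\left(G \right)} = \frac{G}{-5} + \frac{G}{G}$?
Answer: $- \frac{3746000986}{5} \approx -7.492 \cdot 10^{8}$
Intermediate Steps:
$d{\left(G \right)} = 1 - \frac{G}{5}$ ($d{\left(G \right)} = G \left(- \frac{1}{5}\right) + 1 = - \frac{G}{5} + 1 = 1 - \frac{G}{5}$)
$H{\left(q \right)} = \frac{2}{5}$ ($H{\left(q \right)} = \frac{1}{5} \cdot 2 = \frac{2}{5}$)
$I = -117$ ($I = -92 - 25 = -117$)
$N{\left(U,X \right)} = \frac{2}{5}$
$\left(15168 + 31229\right) \left(N{\left(-135,I \right)} - 16148\right) = \left(15168 + 31229\right) \left(\frac{2}{5} - 16148\right) = 46397 \left(- \frac{80738}{5}\right) = - \frac{3746000986}{5}$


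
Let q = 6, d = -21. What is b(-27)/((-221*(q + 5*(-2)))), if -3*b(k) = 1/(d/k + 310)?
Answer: -3/2472548 ≈ -1.2133e-6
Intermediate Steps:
b(k) = -1/(3*(310 - 21/k)) (b(k) = -1/(3*(-21/k + 310)) = -1/(3*(310 - 21/k)))
b(-27)/((-221*(q + 5*(-2)))) = (-1*(-27)/(-63 + 930*(-27)))/((-221*(6 + 5*(-2)))) = (-1*(-27)/(-63 - 25110))/((-221*(6 - 10))) = (-1*(-27)/(-25173))/((-221*(-4))) = -1*(-27)*(-1/25173)/884 = -3/2797*1/884 = -3/2472548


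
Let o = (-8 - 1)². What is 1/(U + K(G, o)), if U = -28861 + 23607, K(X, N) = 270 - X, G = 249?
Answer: -1/5233 ≈ -0.00019110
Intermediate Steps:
o = 81 (o = (-9)² = 81)
U = -5254
1/(U + K(G, o)) = 1/(-5254 + (270 - 1*249)) = 1/(-5254 + (270 - 249)) = 1/(-5254 + 21) = 1/(-5233) = -1/5233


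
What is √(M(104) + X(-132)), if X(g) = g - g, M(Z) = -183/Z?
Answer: I*√4758/52 ≈ 1.3265*I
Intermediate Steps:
X(g) = 0
√(M(104) + X(-132)) = √(-183/104 + 0) = √(-183/104) = I*√4758/52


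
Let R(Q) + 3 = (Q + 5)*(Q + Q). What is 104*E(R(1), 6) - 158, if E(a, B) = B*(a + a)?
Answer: 11074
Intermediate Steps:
R(Q) = -3 + 2*Q*(5 + Q) (R(Q) = -3 + (Q + 5)*(Q + Q) = -3 + (5 + Q)*(2*Q) = -3 + 2*Q*(5 + Q))
E(a, B) = 2*B*a (E(a, B) = B*(2*a) = 2*B*a)
104*E(R(1), 6) - 158 = 104*(2*6*(-3 + 2*1**2 + 10*1)) - 158 = 104*(2*6*(-3 + 2*1 + 10)) - 158 = 104*(2*6*(-3 + 2 + 10)) - 158 = 104*(2*6*9) - 158 = 104*108 - 158 = 11232 - 158 = 11074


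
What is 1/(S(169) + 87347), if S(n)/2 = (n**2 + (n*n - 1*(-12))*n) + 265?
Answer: 1/9802673 ≈ 1.0201e-7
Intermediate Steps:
S(n) = 530 + 2*n**2 + 2*n*(12 + n**2) (S(n) = 2*((n**2 + (n*n - 1*(-12))*n) + 265) = 2*((n**2 + (n**2 + 12)*n) + 265) = 2*((n**2 + (12 + n**2)*n) + 265) = 2*((n**2 + n*(12 + n**2)) + 265) = 2*(265 + n**2 + n*(12 + n**2)) = 530 + 2*n**2 + 2*n*(12 + n**2))
1/(S(169) + 87347) = 1/((530 + 2*169**2 + 2*169**3 + 24*169) + 87347) = 1/((530 + 2*28561 + 2*4826809 + 4056) + 87347) = 1/((530 + 57122 + 9653618 + 4056) + 87347) = 1/(9715326 + 87347) = 1/9802673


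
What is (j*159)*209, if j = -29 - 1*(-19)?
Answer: -332310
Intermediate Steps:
j = -10 (j = -29 + 19 = -10)
(j*159)*209 = -10*159*209 = -1590*209 = -332310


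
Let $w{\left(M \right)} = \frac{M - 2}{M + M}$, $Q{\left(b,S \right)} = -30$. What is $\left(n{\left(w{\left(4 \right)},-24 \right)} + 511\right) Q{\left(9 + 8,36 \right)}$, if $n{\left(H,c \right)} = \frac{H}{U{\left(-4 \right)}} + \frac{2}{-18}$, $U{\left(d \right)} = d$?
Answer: $- \frac{367795}{24} \approx -15325.0$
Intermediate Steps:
$w{\left(M \right)} = \frac{-2 + M}{2 M}$
$n{\left(H,c \right)} = - \frac{1}{9} - \frac{H}{4}$ ($n{\left(H,c \right)} = \frac{H}{-4} + \frac{2}{-18} = H \left(- \frac{1}{4}\right) + 2 \left(- \frac{1}{18}\right) = - \frac{H}{4} - \frac{1}{9} = - \frac{1}{9} - \frac{H}{4}$)
$\left(n{\left(w{\left(4 \right)},-24 \right)} + 511\right) Q{\left(9 + 8,36 \right)} = \left(\left(- \frac{1}{9} - \frac{\frac{1}{2} \cdot \frac{1}{4} \left(-2 + 4\right)}{4}\right) + 511\right) \left(-30\right) = \left(\left(- \frac{1}{9} - \frac{\frac{1}{2} \cdot \frac{1}{4} \cdot 2}{4}\right) + 511\right) \left(-30\right) = \left(\left(- \frac{1}{9} - \frac{1}{16}\right) + 511\right) \left(-30\right) = \left(- \frac{25}{144} + 511\right) \left(-30\right) = \frac{73559}{144} \left(-30\right) = - \frac{367795}{24}$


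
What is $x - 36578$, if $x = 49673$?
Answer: $13095$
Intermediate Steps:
$x - 36578 = 49673 - 36578 = 13095$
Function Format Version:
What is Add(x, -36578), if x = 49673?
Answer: 13095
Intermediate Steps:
Add(x, -36578) = Add(49673, -36578) = 13095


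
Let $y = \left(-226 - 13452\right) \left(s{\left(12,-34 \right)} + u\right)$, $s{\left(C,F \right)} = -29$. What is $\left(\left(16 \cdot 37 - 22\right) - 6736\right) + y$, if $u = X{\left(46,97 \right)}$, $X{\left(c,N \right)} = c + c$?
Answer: $-867880$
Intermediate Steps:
$X{\left(c,N \right)} = 2 c$
$u = 92$ ($u = 2 \cdot 46 = 92$)
$y = -861714$ ($y = \left(-226 - 13452\right) \left(-29 + 92\right) = \left(-13678\right) 63 = -861714$)
$\left(\left(16 \cdot 37 - 22\right) - 6736\right) + y = \left(\left(16 \cdot 37 - 22\right) - 6736\right) - 861714 = \left(\left(592 - 22\right) - 6736\right) - 861714 = \left(570 - 6736\right) - 861714 = -6166 - 861714 = -867880$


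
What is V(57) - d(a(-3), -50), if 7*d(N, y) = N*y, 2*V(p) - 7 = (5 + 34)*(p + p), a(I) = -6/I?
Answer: 31371/14 ≈ 2240.8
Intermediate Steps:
V(p) = 7/2 + 39*p (V(p) = 7/2 + ((5 + 34)*(p + p))/2 = 7/2 + (39*(2*p))/2 = 7/2 + (78*p)/2 = 7/2 + 39*p)
d(N, y) = N*y/7 (d(N, y) = (N*y)/7 = N*y/7)
V(57) - d(a(-3), -50) = (7/2 + 39*57) - (-6/(-3))*(-50)/7 = (7/2 + 2223) - (-6*(-⅓))*(-50)/7 = 4453/2 - 2*(-50)/7 = 4453/2 - 1*(-100/7) = 4453/2 + 100/7 = 31371/14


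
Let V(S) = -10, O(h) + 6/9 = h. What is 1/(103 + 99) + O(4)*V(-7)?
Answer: -20197/606 ≈ -33.328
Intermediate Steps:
O(h) = -⅔ + h
1/(103 + 99) + O(4)*V(-7) = 1/(103 + 99) + (-⅔ + 4)*(-10) = 1/202 + (10/3)*(-10) = 1/202 - 100/3 = -20197/606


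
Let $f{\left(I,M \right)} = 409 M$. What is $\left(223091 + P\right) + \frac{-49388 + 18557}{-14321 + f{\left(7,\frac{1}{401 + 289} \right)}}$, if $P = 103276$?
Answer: $\frac{3224880036117}{9881081} \approx 3.2637 \cdot 10^{5}$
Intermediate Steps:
$\left(223091 + P\right) + \frac{-49388 + 18557}{-14321 + f{\left(7,\frac{1}{401 + 289} \right)}} = \left(223091 + 103276\right) + \frac{-49388 + 18557}{-14321 + \frac{409}{401 + 289}} = 326367 - \frac{30831}{-14321 + \frac{409}{690}} = 326367 - \frac{30831}{- \frac{9881081}{690}} = 326367 - - \frac{21273390}{9881081} = 326367 + \frac{21273390}{9881081} = \frac{3224880036117}{9881081}$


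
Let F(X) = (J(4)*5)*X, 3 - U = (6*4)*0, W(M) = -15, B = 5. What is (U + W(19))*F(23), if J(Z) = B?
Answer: -6900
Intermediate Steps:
J(Z) = 5
U = 3 (U = 3 - 6*4*0 = 3 - 24*0 = 3 - 1*0 = 3 + 0 = 3)
F(X) = 25*X (F(X) = (5*5)*X = 25*X)
(U + W(19))*F(23) = (3 - 15)*(25*23) = -12*575 = -6900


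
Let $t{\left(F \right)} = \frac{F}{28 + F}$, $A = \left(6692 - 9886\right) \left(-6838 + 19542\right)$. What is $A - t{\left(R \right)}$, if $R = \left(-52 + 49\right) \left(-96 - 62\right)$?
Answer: $- \frac{10184720813}{251} \approx -4.0577 \cdot 10^{7}$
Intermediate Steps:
$R = 474$ ($R = \left(-3\right) \left(-158\right) = 474$)
$A = -40576576$ ($A = \left(-3194\right) 12704 = -40576576$)
$A - t{\left(R \right)} = -40576576 - \frac{474}{28 + 474} = -40576576 - \frac{474}{502} = -40576576 - 474 \cdot \frac{1}{502} = -40576576 - \frac{237}{251} = - \frac{10184720813}{251}$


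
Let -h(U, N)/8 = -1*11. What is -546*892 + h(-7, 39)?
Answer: -486944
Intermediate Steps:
h(U, N) = 88 (h(U, N) = -(-8)*11 = -8*(-11) = 88)
-546*892 + h(-7, 39) = -546*892 + 88 = -487032 + 88 = -486944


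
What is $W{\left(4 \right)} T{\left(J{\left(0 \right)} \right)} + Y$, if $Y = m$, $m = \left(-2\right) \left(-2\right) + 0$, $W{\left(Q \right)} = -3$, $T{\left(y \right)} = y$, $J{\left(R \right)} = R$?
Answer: $4$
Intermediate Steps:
$m = 4$ ($m = 4 + 0 = 4$)
$Y = 4$
$W{\left(4 \right)} T{\left(J{\left(0 \right)} \right)} + Y = \left(-3\right) 0 + 4 = 0 + 4 = 4$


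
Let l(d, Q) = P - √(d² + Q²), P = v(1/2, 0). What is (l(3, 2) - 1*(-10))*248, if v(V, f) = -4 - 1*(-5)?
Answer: 2728 - 248*√13 ≈ 1833.8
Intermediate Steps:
v(V, f) = 1 (v(V, f) = -4 + 5 = 1)
P = 1
l(d, Q) = 1 - √(Q² + d²) (l(d, Q) = 1 - √(d² + Q²) = 1 - √(Q² + d²))
(l(3, 2) - 1*(-10))*248 = ((1 - √(2² + 3²)) - 1*(-10))*248 = ((1 - √(4 + 9)) + 10)*248 = ((1 - √13) + 10)*248 = (11 - √13)*248 = 2728 - 248*√13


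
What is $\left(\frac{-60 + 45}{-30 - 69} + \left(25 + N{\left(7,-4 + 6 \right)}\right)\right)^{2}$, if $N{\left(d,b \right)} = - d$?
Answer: $\frac{358801}{1089} \approx 329.48$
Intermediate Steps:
$\left(\frac{-60 + 45}{-30 - 69} + \left(25 + N{\left(7,-4 + 6 \right)}\right)\right)^{2} = \left(\frac{-60 + 45}{-30 - 69} + \left(25 - 7\right)\right)^{2} = \left(- \frac{15}{-99} + \left(25 - 7\right)\right)^{2} = \left(\left(-15\right) \left(- \frac{1}{99}\right) + 18\right)^{2} = \left(\frac{5}{33} + 18\right)^{2} = \left(\frac{599}{33}\right)^{2} = \frac{358801}{1089}$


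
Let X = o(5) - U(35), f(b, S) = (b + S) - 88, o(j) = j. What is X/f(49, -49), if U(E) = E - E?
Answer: -5/88 ≈ -0.056818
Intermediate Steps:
U(E) = 0
f(b, S) = -88 + S + b (f(b, S) = (S + b) - 88 = -88 + S + b)
X = 5 (X = 5 - 1*0 = 5 + 0 = 5)
X/f(49, -49) = 5/(-88 - 49 + 49) = 5/(-88) = 5*(-1/88) = -5/88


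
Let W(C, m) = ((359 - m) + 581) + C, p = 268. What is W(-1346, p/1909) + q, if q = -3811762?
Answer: -7277428980/1909 ≈ -3.8122e+6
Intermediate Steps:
W(C, m) = 940 + C - m (W(C, m) = (940 - m) + C = 940 + C - m)
W(-1346, p/1909) + q = (940 - 1346 - 268/1909) - 3811762 = -775322/1909 - 3811762 = -7277428980/1909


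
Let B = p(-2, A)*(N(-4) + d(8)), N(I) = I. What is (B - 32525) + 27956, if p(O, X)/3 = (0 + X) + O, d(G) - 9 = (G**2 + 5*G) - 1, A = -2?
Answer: -5865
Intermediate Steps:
d(G) = 8 + G**2 + 5*G (d(G) = 9 + ((G**2 + 5*G) - 1) = 9 + (-1 + G**2 + 5*G) = 8 + G**2 + 5*G)
p(O, X) = 3*O + 3*X (p(O, X) = 3*((0 + X) + O) = 3*(X + O) = 3*(O + X) = 3*O + 3*X)
B = -1296 (B = (3*(-2) + 3*(-2))*(-4 + (8 + 8**2 + 5*8)) = (-6 - 6)*(-4 + (8 + 64 + 40)) = -12*(-4 + 112) = -12*108 = -1296)
(B - 32525) + 27956 = (-1296 - 32525) + 27956 = -33821 + 27956 = -5865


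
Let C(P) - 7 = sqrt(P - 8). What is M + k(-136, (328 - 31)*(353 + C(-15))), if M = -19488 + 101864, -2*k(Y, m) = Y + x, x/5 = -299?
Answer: 166383/2 ≈ 83192.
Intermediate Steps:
x = -1495 (x = 5*(-299) = -1495)
C(P) = 7 + sqrt(-8 + P) (C(P) = 7 + sqrt(P - 8) = 7 + sqrt(-8 + P))
k(Y, m) = 1495/2 - Y/2 (k(Y, m) = -(Y - 1495)/2 = -(-1495 + Y)/2 = 1495/2 - Y/2)
M = 82376
M + k(-136, (328 - 31)*(353 + C(-15))) = 82376 + (1495/2 - 1/2*(-136)) = 82376 + (1495/2 + 68) = 82376 + 1631/2 = 166383/2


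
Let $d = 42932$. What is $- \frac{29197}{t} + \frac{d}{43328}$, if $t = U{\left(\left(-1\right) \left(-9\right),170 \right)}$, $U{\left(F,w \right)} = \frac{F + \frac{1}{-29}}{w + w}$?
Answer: $- \frac{155916979143}{140816} \approx -1.1072 \cdot 10^{6}$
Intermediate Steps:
$U{\left(F,w \right)} = \frac{- \frac{1}{29} + F}{2 w}$ ($U{\left(F,w \right)} = \frac{F - \frac{1}{29}}{2 w} = \left(- \frac{1}{29} + F\right) \frac{1}{2 w} = \frac{- \frac{1}{29} + F}{2 w}$)
$t = \frac{13}{493}$ ($t = \frac{-1 + 29 \left(\left(-1\right) \left(-9\right)\right)}{58 \cdot 170} = \frac{1}{58} \cdot \frac{1}{170} \left(-1 + 29 \cdot 9\right) = \frac{1}{58} \cdot \frac{1}{170} \left(-1 + 261\right) = \frac{1}{58} \cdot \frac{1}{170} \cdot 260 = \frac{13}{493} \approx 0.026369$)
$- \frac{29197}{t} + \frac{d}{43328} = - \frac{29197}{\frac{13}{493}} + \frac{42932}{43328} = \left(-29197\right) \frac{493}{13} + 42932 \cdot \frac{1}{43328} = - \frac{14394121}{13} + \frac{10733}{10832} = - \frac{155916979143}{140816}$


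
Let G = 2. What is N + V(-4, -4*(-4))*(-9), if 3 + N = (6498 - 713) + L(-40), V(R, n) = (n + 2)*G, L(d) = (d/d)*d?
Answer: 5418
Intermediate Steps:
L(d) = d (L(d) = 1*d = d)
V(R, n) = 4 + 2*n (V(R, n) = (n + 2)*2 = (2 + n)*2 = 4 + 2*n)
N = 5742 (N = -3 + ((6498 - 713) - 40) = -3 + (5785 - 40) = -3 + 5745 = 5742)
N + V(-4, -4*(-4))*(-9) = 5742 + (4 + 2*(-4*(-4)))*(-9) = 5742 + (4 + 2*16)*(-9) = 5742 + (4 + 32)*(-9) = 5742 + 36*(-9) = 5742 - 324 = 5418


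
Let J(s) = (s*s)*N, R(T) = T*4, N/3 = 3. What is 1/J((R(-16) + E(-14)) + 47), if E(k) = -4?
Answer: 1/3969 ≈ 0.00025195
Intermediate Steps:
N = 9 (N = 3*3 = 9)
R(T) = 4*T
J(s) = 9*s² (J(s) = (s*s)*9 = s²*9 = 9*s²)
1/J((R(-16) + E(-14)) + 47) = 1/(9*((4*(-16) - 4) + 47)²) = 1/(9*((-64 - 4) + 47)²) = 1/(9*(-68 + 47)²) = 1/(9*(-21)²) = 1/(9*441) = 1/3969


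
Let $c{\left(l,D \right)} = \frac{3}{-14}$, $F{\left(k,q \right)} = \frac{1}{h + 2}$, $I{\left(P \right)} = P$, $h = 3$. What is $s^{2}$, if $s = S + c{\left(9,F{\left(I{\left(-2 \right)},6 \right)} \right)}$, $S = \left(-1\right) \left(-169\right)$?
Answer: $\frac{5583769}{196} \approx 28489.0$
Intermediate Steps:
$S = 169$
$F{\left(k,q \right)} = \frac{1}{5}$ ($F{\left(k,q \right)} = \frac{1}{3 + 2} = \frac{1}{5}$)
$c{\left(l,D \right)} = - \frac{3}{14}$ ($c{\left(l,D \right)} = 3 \left(- \frac{1}{14}\right) = - \frac{3}{14}$)
$s = \frac{2363}{14}$ ($s = 169 - \frac{3}{14} = \frac{2363}{14} \approx 168.79$)
$s^{2} = \left(\frac{2363}{14}\right)^{2} = \frac{5583769}{196}$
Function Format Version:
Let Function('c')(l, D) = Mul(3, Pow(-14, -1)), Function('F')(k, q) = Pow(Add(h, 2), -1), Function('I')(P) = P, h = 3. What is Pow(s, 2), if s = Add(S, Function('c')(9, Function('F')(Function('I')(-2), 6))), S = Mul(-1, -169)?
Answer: Rational(5583769, 196) ≈ 28489.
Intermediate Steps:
S = 169
Function('F')(k, q) = Rational(1, 5) (Function('F')(k, q) = Pow(Add(3, 2), -1) = Pow(5, -1) = Rational(1, 5))
Function('c')(l, D) = Rational(-3, 14) (Function('c')(l, D) = Mul(3, Rational(-1, 14)) = Rational(-3, 14))
s = Rational(2363, 14) (s = Add(169, Rational(-3, 14)) = Rational(2363, 14) ≈ 168.79)
Pow(s, 2) = Pow(Rational(2363, 14), 2) = Rational(5583769, 196)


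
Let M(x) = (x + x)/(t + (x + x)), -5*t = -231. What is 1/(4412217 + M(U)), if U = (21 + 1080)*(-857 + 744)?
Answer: 414633/1829451186071 ≈ 2.2664e-7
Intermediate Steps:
t = 231/5 (t = -⅕*(-231) = 231/5 ≈ 46.200)
U = -124413 (U = 1101*(-113) = -124413)
M(x) = 2*x/(231/5 + 2*x) (M(x) = (x + x)/(231/5 + (x + x)) = (2*x)/(231/5 + 2*x) = 2*x/(231/5 + 2*x))
1/(4412217 + M(U)) = 1/(4412217 + 10*(-124413)/(231 + 10*(-124413))) = 1/(4412217 + 10*(-124413)/(231 - 1244130)) = 1/(4412217 + 10*(-124413)/(-1243899)) = 1/(4412217 + 10*(-124413)*(-1/1243899)) = 1/(4412217 + 414710/414633) = 1/(1829451186071/414633) = 414633/1829451186071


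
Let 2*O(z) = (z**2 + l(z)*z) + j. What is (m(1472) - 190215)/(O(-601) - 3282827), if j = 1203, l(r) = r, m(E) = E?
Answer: 377486/5842049 ≈ 0.064615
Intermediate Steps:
O(z) = 1203/2 + z**2 (O(z) = ((z**2 + z*z) + 1203)/2 = ((z**2 + z**2) + 1203)/2 = (2*z**2 + 1203)/2 = (1203 + 2*z**2)/2 = 1203/2 + z**2)
(m(1472) - 190215)/(O(-601) - 3282827) = (1472 - 190215)/((1203/2 + (-601)**2) - 3282827) = -188743/((1203/2 + 361201) - 3282827) = -188743/(723605/2 - 3282827) = -188743/(-5842049/2) = -188743*(-2/5842049) = 377486/5842049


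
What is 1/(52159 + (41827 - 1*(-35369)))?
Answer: 1/129355 ≈ 7.7307e-6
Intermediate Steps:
1/(52159 + (41827 - 1*(-35369))) = 1/(52159 + (41827 + 35369)) = 1/(52159 + 77196) = 1/129355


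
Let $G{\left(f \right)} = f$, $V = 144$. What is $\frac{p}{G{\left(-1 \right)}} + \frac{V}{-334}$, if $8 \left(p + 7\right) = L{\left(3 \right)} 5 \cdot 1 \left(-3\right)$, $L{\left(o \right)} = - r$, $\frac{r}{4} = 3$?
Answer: $- \frac{5321}{334} \approx -15.931$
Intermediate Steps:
$r = 12$ ($r = 4 \cdot 3 = 12$)
$L{\left(o \right)} = -12$ ($L{\left(o \right)} = \left(-1\right) 12 = -12$)
$p = \frac{31}{2}$ ($p = -7 + \frac{\left(-12\right) 5 \cdot 1 \left(-3\right)}{8} = -7 + \frac{\left(-60\right) \left(-3\right)}{8} = -7 + \frac{1}{8} \cdot 180 = -7 + \frac{45}{2} = \frac{31}{2} \approx 15.5$)
$\frac{p}{G{\left(-1 \right)}} + \frac{V}{-334} = \frac{31}{2 \left(-1\right)} + \frac{144}{-334} = \frac{31}{2} \left(-1\right) + 144 \left(- \frac{1}{334}\right) = - \frac{31}{2} - \frac{72}{167} = - \frac{5321}{334}$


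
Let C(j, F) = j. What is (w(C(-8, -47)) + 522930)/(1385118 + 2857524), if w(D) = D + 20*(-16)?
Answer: 261301/2121321 ≈ 0.12318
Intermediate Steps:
w(D) = -320 + D (w(D) = D - 320 = -320 + D)
(w(C(-8, -47)) + 522930)/(1385118 + 2857524) = ((-320 - 8) + 522930)/(1385118 + 2857524) = (-328 + 522930)/4242642 = 522602*(1/4242642) = 261301/2121321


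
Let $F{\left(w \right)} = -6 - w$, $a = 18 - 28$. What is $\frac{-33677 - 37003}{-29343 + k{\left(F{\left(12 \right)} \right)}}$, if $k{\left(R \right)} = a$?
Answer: $\frac{70680}{29353} \approx 2.4079$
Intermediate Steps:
$a = -10$
$k{\left(R \right)} = -10$
$\frac{-33677 - 37003}{-29343 + k{\left(F{\left(12 \right)} \right)}} = \frac{-33677 - 37003}{-29343 - 10} = - \frac{70680}{-29353} = \left(-70680\right) \left(- \frac{1}{29353}\right) = \frac{70680}{29353}$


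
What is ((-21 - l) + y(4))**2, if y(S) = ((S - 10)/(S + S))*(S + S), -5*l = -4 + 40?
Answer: 9801/25 ≈ 392.04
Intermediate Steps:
l = -36/5 (l = -(-4 + 40)/5 = -1/5*36 = -36/5 ≈ -7.2000)
y(S) = -10 + S (y(S) = ((-10 + S)/((2*S)))*(2*S) = ((-10 + S)*(1/(2*S)))*(2*S) = ((-10 + S)/(2*S))*(2*S) = -10 + S)
((-21 - l) + y(4))**2 = ((-21 - 1*(-36/5)) + (-10 + 4))**2 = ((-21 + 36/5) - 6)**2 = (-69/5 - 6)**2 = (-99/5)**2 = 9801/25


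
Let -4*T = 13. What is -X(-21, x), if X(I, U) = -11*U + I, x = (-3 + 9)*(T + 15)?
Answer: 1593/2 ≈ 796.50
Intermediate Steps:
T = -13/4 (T = -¼*13 = -13/4 ≈ -3.2500)
x = 141/2 (x = (-3 + 9)*(-13/4 + 15) = 6*(47/4) = 141/2 ≈ 70.500)
X(I, U) = I - 11*U
-X(-21, x) = -(-21 - 11*141/2) = -(-21 - 1551/2) = -1*(-1593/2) = 1593/2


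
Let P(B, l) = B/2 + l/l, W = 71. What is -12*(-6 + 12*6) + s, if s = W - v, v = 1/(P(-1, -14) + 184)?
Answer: -266051/369 ≈ -721.01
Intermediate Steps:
P(B, l) = 1 + B/2 (P(B, l) = B*(½) + 1 = B/2 + 1 = 1 + B/2)
v = 2/369 (v = 1/((1 + (½)*(-1)) + 184) = 1/((1 - ½) + 184) = 1/(½ + 184) = 1/(369/2) = 2/369 ≈ 0.0054201)
s = 26197/369 (s = 71 - 1*2/369 = 71 - 2/369 = 26197/369 ≈ 70.995)
-12*(-6 + 12*6) + s = -12*(-6 + 12*6) + 26197/369 = -12*(-6 + 72) + 26197/369 = -12*66 + 26197/369 = -792 + 26197/369 = -266051/369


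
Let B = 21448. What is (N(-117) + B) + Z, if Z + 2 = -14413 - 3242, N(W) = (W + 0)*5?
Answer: 3206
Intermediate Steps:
N(W) = 5*W (N(W) = W*5 = 5*W)
Z = -17657 (Z = -2 + (-14413 - 3242) = -2 - 17655 = -17657)
(N(-117) + B) + Z = (5*(-117) + 21448) - 17657 = (-585 + 21448) - 17657 = 20863 - 17657 = 3206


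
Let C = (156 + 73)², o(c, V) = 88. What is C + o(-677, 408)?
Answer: 52529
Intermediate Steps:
C = 52441 (C = 229² = 52441)
C + o(-677, 408) = 52441 + 88 = 52529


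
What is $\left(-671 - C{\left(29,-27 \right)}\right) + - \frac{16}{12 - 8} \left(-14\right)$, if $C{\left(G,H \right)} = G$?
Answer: $-644$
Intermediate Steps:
$\left(-671 - C{\left(29,-27 \right)}\right) + - \frac{16}{12 - 8} \left(-14\right) = \left(-671 - 29\right) + - \frac{16}{12 - 8} \left(-14\right) = \left(-671 - 29\right) + - \frac{16}{4} \left(-14\right) = -700 + \left(-16\right) \frac{1}{4} \left(-14\right) = -700 - -56 = -700 + 56 = -644$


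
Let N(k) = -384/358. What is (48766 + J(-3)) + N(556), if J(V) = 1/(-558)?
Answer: 4870738297/99882 ≈ 48765.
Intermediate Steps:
N(k) = -192/179 (N(k) = -384*1/358 = -192/179)
J(V) = -1/558
(48766 + J(-3)) + N(556) = (48766 - 1/558) - 192/179 = 27211427/558 - 192/179 = 4870738297/99882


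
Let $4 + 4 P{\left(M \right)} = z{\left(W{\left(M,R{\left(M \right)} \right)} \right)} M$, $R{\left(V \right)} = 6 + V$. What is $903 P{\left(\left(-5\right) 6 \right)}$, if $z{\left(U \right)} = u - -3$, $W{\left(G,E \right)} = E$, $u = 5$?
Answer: $-55083$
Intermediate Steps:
$z{\left(U \right)} = 8$ ($z{\left(U \right)} = 5 - -3 = 5 + 3 = 8$)
$P{\left(M \right)} = -1 + 2 M$ ($P{\left(M \right)} = -1 + \frac{8 M}{4} = -1 + 2 M$)
$903 P{\left(\left(-5\right) 6 \right)} = 903 \left(-1 + 2 \left(\left(-5\right) 6\right)\right) = 903 \left(-1 + 2 \left(-30\right)\right) = 903 \left(-1 - 60\right) = 903 \left(-61\right) = -55083$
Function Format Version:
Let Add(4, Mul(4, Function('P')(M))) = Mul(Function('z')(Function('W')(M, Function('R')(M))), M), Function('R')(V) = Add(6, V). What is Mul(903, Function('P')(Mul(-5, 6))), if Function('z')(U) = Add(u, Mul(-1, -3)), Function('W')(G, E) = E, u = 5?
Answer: -55083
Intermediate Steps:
Function('z')(U) = 8 (Function('z')(U) = Add(5, Mul(-1, -3)) = Add(5, 3) = 8)
Function('P')(M) = Add(-1, Mul(2, M)) (Function('P')(M) = Add(-1, Mul(Rational(1, 4), Mul(8, M))) = Add(-1, Mul(2, M)))
Mul(903, Function('P')(Mul(-5, 6))) = Mul(903, Add(-1, Mul(2, Mul(-5, 6)))) = Mul(903, Add(-1, Mul(2, -30))) = Mul(903, Add(-1, -60)) = Mul(903, -61) = -55083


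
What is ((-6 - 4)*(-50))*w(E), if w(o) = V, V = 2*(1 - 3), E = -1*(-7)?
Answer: -2000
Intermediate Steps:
E = 7
V = -4 (V = 2*(-2) = -4)
w(o) = -4
((-6 - 4)*(-50))*w(E) = ((-6 - 4)*(-50))*(-4) = -10*(-50)*(-4) = 500*(-4) = -2000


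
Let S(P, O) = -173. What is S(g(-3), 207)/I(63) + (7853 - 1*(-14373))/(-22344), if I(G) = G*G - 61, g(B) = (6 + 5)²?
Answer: -5670295/5457522 ≈ -1.0390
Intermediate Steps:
g(B) = 121 (g(B) = 11² = 121)
I(G) = -61 + G² (I(G) = G² - 61 = -61 + G²)
S(g(-3), 207)/I(63) + (7853 - 1*(-14373))/(-22344) = -173/(-61 + 63²) + (7853 - 1*(-14373))/(-22344) = -173/(-61 + 3969) + (7853 + 14373)*(-1/22344) = -173/3908 + 22226*(-1/22344) = -173*1/3908 - 11113/11172 = -173/3908 - 11113/11172 = -5670295/5457522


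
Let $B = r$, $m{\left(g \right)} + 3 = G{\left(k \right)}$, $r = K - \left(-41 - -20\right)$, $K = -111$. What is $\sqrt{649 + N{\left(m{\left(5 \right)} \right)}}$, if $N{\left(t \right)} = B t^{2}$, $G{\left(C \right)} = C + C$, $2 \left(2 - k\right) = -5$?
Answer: $i \sqrt{2591} \approx 50.902 i$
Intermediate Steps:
$k = \frac{9}{2}$ ($k = 2 - - \frac{5}{2} = 2 + \frac{5}{2} = \frac{9}{2} \approx 4.5$)
$G{\left(C \right)} = 2 C$
$r = -90$ ($r = -111 - \left(-41 - -20\right) = -111 - \left(-41 + 20\right) = -111 - -21 = -111 + 21 = -90$)
$m{\left(g \right)} = 6$ ($m{\left(g \right)} = -3 + 2 \cdot \frac{9}{2} = -3 + 9 = 6$)
$B = -90$
$N{\left(t \right)} = - 90 t^{2}$
$\sqrt{649 + N{\left(m{\left(5 \right)} \right)}} = \sqrt{649 - 90 \cdot 6^{2}} = \sqrt{649 - 3240} = \sqrt{-2591} = i \sqrt{2591}$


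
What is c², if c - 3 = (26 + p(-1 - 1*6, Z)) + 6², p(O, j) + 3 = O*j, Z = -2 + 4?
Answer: 2304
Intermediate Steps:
Z = 2
p(O, j) = -3 + O*j
c = 48 (c = 3 + ((26 + (-3 + (-1 - 1*6)*2)) + 6²) = 3 + ((26 + (-3 + (-1 - 6)*2)) + 36) = 3 + ((26 + (-3 - 7*2)) + 36) = 3 + ((26 + (-3 - 14)) + 36) = 3 + ((26 - 17) + 36) = 3 + (9 + 36) = 3 + 45 = 48)
c² = 48² = 2304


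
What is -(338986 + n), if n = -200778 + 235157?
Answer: -373365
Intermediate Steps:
n = 34379
-(338986 + n) = -(338986 + 34379) = -1*373365 = -373365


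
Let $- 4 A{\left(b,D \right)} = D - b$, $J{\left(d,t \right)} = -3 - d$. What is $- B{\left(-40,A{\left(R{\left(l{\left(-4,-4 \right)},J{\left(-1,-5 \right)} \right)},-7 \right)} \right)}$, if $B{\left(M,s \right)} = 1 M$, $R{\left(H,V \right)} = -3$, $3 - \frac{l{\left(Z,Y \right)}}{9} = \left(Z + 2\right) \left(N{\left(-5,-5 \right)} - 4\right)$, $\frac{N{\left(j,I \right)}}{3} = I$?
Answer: $40$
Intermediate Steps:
$N{\left(j,I \right)} = 3 I$
$l{\left(Z,Y \right)} = 369 + 171 Z$ ($l{\left(Z,Y \right)} = 27 - 9 \left(Z + 2\right) \left(3 \left(-5\right) - 4\right) = 27 - 9 \left(2 + Z\right) \left(-15 - 4\right) = 27 - 9 \left(2 + Z\right) \left(-19\right) = 27 - 9 \left(-38 - 19 Z\right) = 27 + \left(342 + 171 Z\right) = 369 + 171 Z$)
$A{\left(b,D \right)} = - \frac{D}{4} + \frac{b}{4}$ ($A{\left(b,D \right)} = - \frac{D - b}{4} = - \frac{D}{4} + \frac{b}{4}$)
$B{\left(M,s \right)} = M$
$- B{\left(-40,A{\left(R{\left(l{\left(-4,-4 \right)},J{\left(-1,-5 \right)} \right)},-7 \right)} \right)} = \left(-1\right) \left(-40\right) = 40$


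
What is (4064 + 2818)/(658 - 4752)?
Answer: -3441/2047 ≈ -1.6810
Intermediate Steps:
(4064 + 2818)/(658 - 4752) = 6882/(-4094) = 6882*(-1/4094) = -3441/2047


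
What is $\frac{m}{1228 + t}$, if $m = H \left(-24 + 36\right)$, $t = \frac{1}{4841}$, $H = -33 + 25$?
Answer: $- \frac{154912}{1981583} \approx -0.078176$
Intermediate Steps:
$H = -8$
$t = \frac{1}{4841} \approx 0.00020657$
$m = -96$ ($m = - 8 \left(-24 + 36\right) = \left(-8\right) 12 = -96$)
$\frac{m}{1228 + t} = - \frac{96}{1228 + \frac{1}{4841}} = - \frac{96}{\frac{5944749}{4841}} = \left(-96\right) \frac{4841}{5944749} = - \frac{154912}{1981583}$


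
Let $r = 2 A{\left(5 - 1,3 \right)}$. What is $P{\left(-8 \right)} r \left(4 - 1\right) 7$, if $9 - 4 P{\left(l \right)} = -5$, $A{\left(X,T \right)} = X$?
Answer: $588$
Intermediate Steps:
$P{\left(l \right)} = \frac{7}{2}$ ($P{\left(l \right)} = \frac{9}{4} - - \frac{5}{4} = \frac{9}{4} + \frac{5}{4} = \frac{7}{2}$)
$r = 8$ ($r = 2 \left(5 - 1\right) = 2 \cdot 4 = 8$)
$P{\left(-8 \right)} r \left(4 - 1\right) 7 = \frac{7}{2} \cdot 8 \left(4 - 1\right) 7 = 28 \cdot 3 \cdot 7 = 28 \cdot 21 = 588$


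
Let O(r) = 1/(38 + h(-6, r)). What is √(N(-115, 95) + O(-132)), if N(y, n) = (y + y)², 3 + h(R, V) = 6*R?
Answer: √52899 ≈ 230.00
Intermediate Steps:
h(R, V) = -3 + 6*R
O(r) = -1 (O(r) = 1/(38 + (-3 + 6*(-6))) = 1/(38 + (-3 - 36)) = 1/(38 - 39) = 1/(-1) = -1)
N(y, n) = 4*y² (N(y, n) = (2*y)² = 4*y²)
√(N(-115, 95) + O(-132)) = √(4*(-115)² - 1) = √(4*13225 - 1) = √(52900 - 1) = √52899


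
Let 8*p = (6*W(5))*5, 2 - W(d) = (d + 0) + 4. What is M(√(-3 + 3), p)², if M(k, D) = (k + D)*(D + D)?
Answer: 121550625/64 ≈ 1.8992e+6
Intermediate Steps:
W(d) = -2 - d (W(d) = 2 - ((d + 0) + 4) = 2 - (d + 4) = 2 - (4 + d) = 2 + (-4 - d) = -2 - d)
p = -105/4 (p = ((6*(-2 - 1*5))*5)/8 = ((6*(-2 - 5))*5)/8 = ((6*(-7))*5)/8 = (-42*5)/8 = (⅛)*(-210) = -105/4 ≈ -26.250)
M(k, D) = 2*D*(D + k) (M(k, D) = (D + k)*(2*D) = 2*D*(D + k))
M(√(-3 + 3), p)² = (2*(-105/4)*(-105/4 + √(-3 + 3)))² = (2*(-105/4)*(-105/4 + √0))² = (2*(-105/4)*(-105/4 + 0))² = (2*(-105/4)*(-105/4))² = (11025/8)² = 121550625/64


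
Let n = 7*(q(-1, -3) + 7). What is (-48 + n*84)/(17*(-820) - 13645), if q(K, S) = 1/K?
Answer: -232/1839 ≈ -0.12616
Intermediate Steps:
n = 42 (n = 7*(1/(-1) + 7) = 7*(-1 + 7) = 7*6 = 42)
(-48 + n*84)/(17*(-820) - 13645) = (-48 + 42*84)/(17*(-820) - 13645) = (-48 + 3528)/(-13940 - 13645) = 3480/(-27585) = 3480*(-1/27585) = -232/1839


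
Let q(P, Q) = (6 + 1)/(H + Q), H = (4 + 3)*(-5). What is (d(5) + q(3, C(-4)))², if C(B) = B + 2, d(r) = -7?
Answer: 70756/1369 ≈ 51.684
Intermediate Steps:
H = -35 (H = 7*(-5) = -35)
C(B) = 2 + B
q(P, Q) = 7/(-35 + Q) (q(P, Q) = (6 + 1)/(-35 + Q) = 7/(-35 + Q))
(d(5) + q(3, C(-4)))² = (-7 + 7/(-35 + (2 - 4)))² = (-7 + 7/(-35 - 2))² = (-7 + 7/(-37))² = (-7 + 7*(-1/37))² = (-7 - 7/37)² = (-266/37)² = 70756/1369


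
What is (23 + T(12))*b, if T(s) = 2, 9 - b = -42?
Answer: 1275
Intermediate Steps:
b = 51 (b = 9 - 1*(-42) = 9 + 42 = 51)
(23 + T(12))*b = (23 + 2)*51 = 25*51 = 1275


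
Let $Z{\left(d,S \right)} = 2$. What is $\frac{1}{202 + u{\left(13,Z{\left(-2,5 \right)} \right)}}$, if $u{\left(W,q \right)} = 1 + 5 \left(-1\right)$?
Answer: $\frac{1}{198} \approx 0.0050505$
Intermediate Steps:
$u{\left(W,q \right)} = -4$ ($u{\left(W,q \right)} = 1 - 5 = -4$)
$\frac{1}{202 + u{\left(13,Z{\left(-2,5 \right)} \right)}} = \frac{1}{202 - 4} = \frac{1}{198}$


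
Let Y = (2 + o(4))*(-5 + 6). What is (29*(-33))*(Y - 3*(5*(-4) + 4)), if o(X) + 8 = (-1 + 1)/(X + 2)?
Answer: -40194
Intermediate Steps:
o(X) = -8 (o(X) = -8 + (-1 + 1)/(X + 2) = -8 + 0/(2 + X) = -8 + 0 = -8)
Y = -6 (Y = (2 - 8)*(-5 + 6) = -6*1 = -6)
(29*(-33))*(Y - 3*(5*(-4) + 4)) = (29*(-33))*(-6 - 3*(5*(-4) + 4)) = -957*(-6 - 3*(-20 + 4)) = -957*(-6 - 3*(-16)) = -957*(-6 - 1*(-48)) = -957*(-6 + 48) = -957*42 = -40194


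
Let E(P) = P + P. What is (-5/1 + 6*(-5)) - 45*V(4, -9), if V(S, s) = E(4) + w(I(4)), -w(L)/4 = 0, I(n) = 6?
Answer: -395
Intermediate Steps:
w(L) = 0 (w(L) = -4*0 = 0)
E(P) = 2*P
V(S, s) = 8 (V(S, s) = 2*4 + 0 = 8 + 0 = 8)
(-5/1 + 6*(-5)) - 45*V(4, -9) = (-5/1 + 6*(-5)) - 45*8 = (-5*1 - 30) - 360 = (-5 - 30) - 360 = -35 - 360 = -395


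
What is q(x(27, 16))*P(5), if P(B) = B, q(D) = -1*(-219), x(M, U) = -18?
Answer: 1095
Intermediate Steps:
q(D) = 219
q(x(27, 16))*P(5) = 219*5 = 1095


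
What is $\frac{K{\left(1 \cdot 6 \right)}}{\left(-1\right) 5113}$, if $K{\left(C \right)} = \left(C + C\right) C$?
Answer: $- \frac{72}{5113} \approx -0.014082$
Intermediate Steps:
$K{\left(C \right)} = 2 C^{2}$ ($K{\left(C \right)} = 2 C C = 2 C^{2}$)
$\frac{K{\left(1 \cdot 6 \right)}}{\left(-1\right) 5113} = \frac{2 \left(1 \cdot 6\right)^{2}}{\left(-1\right) 5113} = \frac{2 \cdot 6^{2}}{-5113} = 2 \cdot 36 \left(- \frac{1}{5113}\right) = 72 \left(- \frac{1}{5113}\right) = - \frac{72}{5113}$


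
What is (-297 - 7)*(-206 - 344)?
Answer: 167200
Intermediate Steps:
(-297 - 7)*(-206 - 344) = -304*(-550) = 167200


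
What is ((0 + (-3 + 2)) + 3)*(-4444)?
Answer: -8888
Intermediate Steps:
((0 + (-3 + 2)) + 3)*(-4444) = ((0 - 1) + 3)*(-4444) = (-1 + 3)*(-4444) = 2*(-4444) = -8888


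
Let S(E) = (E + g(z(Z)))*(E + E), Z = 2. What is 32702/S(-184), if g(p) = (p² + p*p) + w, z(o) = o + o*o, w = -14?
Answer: 16351/23184 ≈ 0.70527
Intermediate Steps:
z(o) = o + o²
g(p) = -14 + 2*p² (g(p) = (p² + p*p) - 14 = (p² + p²) - 14 = 2*p² - 14 = -14 + 2*p²)
S(E) = 2*E*(58 + E) (S(E) = (E + (-14 + 2*(2*(1 + 2))²))*(E + E) = (E + (-14 + 2*(2*3)²))*(2*E) = (E + (-14 + 2*6²))*(2*E) = (E + (-14 + 2*36))*(2*E) = (E + (-14 + 72))*(2*E) = (E + 58)*(2*E) = (58 + E)*(2*E) = 2*E*(58 + E))
32702/S(-184) = 32702/((2*(-184)*(58 - 184))) = 32702/((2*(-184)*(-126))) = 32702/46368 = 32702*(1/46368) = 16351/23184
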